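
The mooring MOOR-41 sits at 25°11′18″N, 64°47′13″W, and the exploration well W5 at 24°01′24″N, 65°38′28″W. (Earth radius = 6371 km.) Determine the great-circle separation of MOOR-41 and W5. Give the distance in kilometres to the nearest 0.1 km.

155.7 km

MOOR-41: φ = +25.18833°, λ = -64.78694°
W5: φ = +24.02333°, λ = -65.64111°
Δφ = -1.1650°,  Δλ = -0.8542°
a = sin²(Δφ/2) + cos φ₁ cos φ₂ sin²(Δλ/2) = 0.000149
c = 2·arcsin(√a) = 0.024436 rad = 1.4001°
d = R·c = 6371 × 0.024436 = 155.7 km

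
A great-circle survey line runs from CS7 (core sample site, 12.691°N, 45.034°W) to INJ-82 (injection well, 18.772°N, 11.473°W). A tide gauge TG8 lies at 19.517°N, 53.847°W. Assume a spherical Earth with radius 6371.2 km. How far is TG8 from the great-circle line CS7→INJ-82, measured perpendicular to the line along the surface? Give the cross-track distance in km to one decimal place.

989.0 km

δ₁₃ = central angle CS7→TG8 = 0.189728 rad  (haversine)
θ₁₃ = bearing CS7→TG8 = 310.030°,  θ₁₂ = bearing CS7→INJ-82 = 74.963°
dₓₜ = R·arcsin(sin δ₁₃ · sin(θ₁₃ − θ₁₂)) = 6371.2·arcsin(0.18859·sin(235.066°)) = -989.023 km
|dₓₜ| = 989.023 km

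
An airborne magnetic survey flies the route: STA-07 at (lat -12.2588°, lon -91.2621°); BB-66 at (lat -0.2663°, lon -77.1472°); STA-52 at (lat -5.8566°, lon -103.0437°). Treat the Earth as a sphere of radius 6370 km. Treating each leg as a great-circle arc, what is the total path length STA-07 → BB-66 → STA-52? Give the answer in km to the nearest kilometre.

4990 km

STA-07→BB-66: c = 0.321786 rad, d = 2049.78 km
BB-66→STA-52: c = 0.461572 rad, d = 2940.21 km
Total = 2049.78 + 2940.21 = 4989.99 km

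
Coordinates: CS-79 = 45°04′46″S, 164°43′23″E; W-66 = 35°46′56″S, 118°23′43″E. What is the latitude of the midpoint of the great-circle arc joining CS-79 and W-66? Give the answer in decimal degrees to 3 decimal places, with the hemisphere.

CS-79: φ = -45.07944°, λ = +164.72306°
W-66: φ = -35.78222°, λ = +118.39528°
Bx = cos φ₂ cos Δλ = 0.560191,  By = cos φ₂ sin Δλ = -0.586775
φₘ = atan2(sin φ₁ + sin φ₂, √((cos φ₁ + Bx)² + By²)) = -42.80881°
λₘ = λ₁ + atan2(By, cos φ₁ + Bx) = 139.86138°

42.809°S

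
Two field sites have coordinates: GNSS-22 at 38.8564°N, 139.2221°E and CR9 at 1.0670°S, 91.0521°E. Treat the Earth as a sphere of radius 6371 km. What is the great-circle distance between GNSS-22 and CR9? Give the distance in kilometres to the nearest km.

Δφ = -39.9234°,  Δλ = -48.1700°
a = sin²(Δφ/2) + cos φ₁ cos φ₂ sin²(Δλ/2) = 0.246213
c = 2·arcsin(√a) = 1.038430 rad = 59.4976°
d = R·c = 6371 × 1.038430 = 6615.8 km

6616 km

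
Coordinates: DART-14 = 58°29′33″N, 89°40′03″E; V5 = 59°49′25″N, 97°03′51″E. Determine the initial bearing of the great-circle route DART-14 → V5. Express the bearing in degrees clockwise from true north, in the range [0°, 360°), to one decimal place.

67.5°

DART-14: φ = +58.49250°, λ = +89.66750°
V5: φ = +59.82361°, λ = +97.06417°
Δλ = 7.3967°
y = sin Δλ · cos φ₂ = 0.064712
x = cos φ₁ sin φ₂ − sin φ₁ cos φ₂ cos Δλ = 0.026796
θ = atan2(y, x) = 67.5062° → 67.5062° (mod 360°)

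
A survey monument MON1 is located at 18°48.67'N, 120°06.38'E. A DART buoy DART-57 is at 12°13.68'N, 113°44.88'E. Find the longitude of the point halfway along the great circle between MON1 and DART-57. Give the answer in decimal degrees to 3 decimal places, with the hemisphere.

MON1: φ = +18.81117°, λ = +120.10633°
DART-57: φ = +12.22800°, λ = +113.74800°
Bx = cos φ₂ cos Δλ = 0.971301,  By = cos φ₂ sin Δλ = -0.108234
φₘ = atan2(sin φ₁ + sin φ₂, √((cos φ₁ + Bx)² + By²)) = 15.54234°
λₘ = λ₁ + atan2(By, cos φ₁ + Bx) = 116.87634°

116.876°E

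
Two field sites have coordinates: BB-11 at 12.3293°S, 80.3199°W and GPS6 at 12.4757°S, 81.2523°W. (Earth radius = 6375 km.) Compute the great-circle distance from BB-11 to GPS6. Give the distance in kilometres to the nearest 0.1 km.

Δφ = -0.1464°,  Δλ = -0.9324°
a = sin²(Δφ/2) + cos φ₁ cos φ₂ sin²(Δλ/2) = 0.000065
c = 2·arcsin(√a) = 0.016098 rad = 0.9223°
d = R·c = 6375 × 0.016098 = 102.6 km

102.6 km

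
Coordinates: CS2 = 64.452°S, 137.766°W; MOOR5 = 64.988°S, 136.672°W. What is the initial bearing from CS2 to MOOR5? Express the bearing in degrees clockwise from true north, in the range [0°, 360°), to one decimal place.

Δλ = 1.0940°
y = sin Δλ · cos φ₂ = 0.008073
x = cos φ₁ sin φ₂ − sin φ₁ cos φ₂ cos Δλ = -0.009424
θ = atan2(y, x) = 139.4178° → 139.4178° (mod 360°)

139.4°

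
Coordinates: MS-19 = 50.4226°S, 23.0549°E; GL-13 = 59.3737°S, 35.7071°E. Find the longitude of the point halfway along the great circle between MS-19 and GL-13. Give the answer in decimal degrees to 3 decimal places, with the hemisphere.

Bx = cos φ₂ cos Δλ = 0.497066,  By = cos φ₂ sin Δλ = 0.111583
φₘ = atan2(sin φ₁ + sin φ₂, √((cos φ₁ + Bx)² + By²)) = -55.06056°
λₘ = λ₁ + atan2(By, cos φ₁ + Bx) = 28.67367°

28.674°E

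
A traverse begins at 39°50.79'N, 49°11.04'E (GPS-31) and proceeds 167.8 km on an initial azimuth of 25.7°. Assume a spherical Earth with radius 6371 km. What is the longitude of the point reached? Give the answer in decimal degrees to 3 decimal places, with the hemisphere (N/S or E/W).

50.054°E

GPS-31: φ = +39.84650°, λ = +49.18400°
δ = d/R = 167.8/6371 = 0.026338 rad
φ₂ = arcsin(sin φ₁ cos δ + cos φ₁ sin δ cos θ)
   = arcsin(0.64073·0.99965 + 0.76776·0.02634·0.90108) = 41.20307°
λ₂ = λ₁ + atan2(sin θ sin δ cos φ₁, cos δ − sin φ₁ sin φ₂) = 50.05373°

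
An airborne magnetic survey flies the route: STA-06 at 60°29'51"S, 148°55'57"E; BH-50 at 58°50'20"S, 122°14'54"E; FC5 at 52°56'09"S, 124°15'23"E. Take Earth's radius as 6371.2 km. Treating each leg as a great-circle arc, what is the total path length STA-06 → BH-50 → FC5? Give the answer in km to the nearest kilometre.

2167 km

STA-06: φ = -60.49750°, λ = +148.93250°
BH-50: φ = -58.83889°, λ = +122.24833°
FC5: φ = -52.93583°, λ = +124.25639°
STA-06→BH-50: c = 0.235313 rad, d = 1499.23 km
BH-50→FC5: c = 0.104873 rad, d = 668.17 km
Total = 1499.23 + 668.17 = 2167.40 km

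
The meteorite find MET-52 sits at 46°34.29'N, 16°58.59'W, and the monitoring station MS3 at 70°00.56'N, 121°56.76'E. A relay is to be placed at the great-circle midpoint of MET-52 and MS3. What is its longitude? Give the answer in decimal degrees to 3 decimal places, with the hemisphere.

10.620°E

MET-52: φ = +46.57150°, λ = -16.97650°
MS3: φ = +70.00933°, λ = +121.94600°
Bx = cos φ₂ cos Δλ = -0.257707,  By = cos φ₂ sin Δλ = 0.224634
φₘ = atan2(sin φ₁ + sin φ₂, √((cos φ₁ + Bx)² + By²)) = 73.77150°
λₘ = λ₁ + atan2(By, cos φ₁ + Bx) = 10.62036°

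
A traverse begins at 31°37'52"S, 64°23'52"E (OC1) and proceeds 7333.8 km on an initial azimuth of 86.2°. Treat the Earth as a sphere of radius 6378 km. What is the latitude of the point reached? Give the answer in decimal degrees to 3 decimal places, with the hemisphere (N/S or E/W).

9.369°S

OC1: φ = -31.63111°, λ = +64.39778°
δ = d/R = 7333.8/6378 = 1.149859 rad
φ₂ = arcsin(sin φ₁ cos δ + cos φ₁ sin δ cos θ)
   = arcsin(-0.52445·0.40862 + 0.85144·0.91271·0.06627) = -9.36920°
λ₂ = λ₁ + atan2(sin θ sin δ cos φ₁, cos δ − sin φ₁ sin φ₂) = 131.76837°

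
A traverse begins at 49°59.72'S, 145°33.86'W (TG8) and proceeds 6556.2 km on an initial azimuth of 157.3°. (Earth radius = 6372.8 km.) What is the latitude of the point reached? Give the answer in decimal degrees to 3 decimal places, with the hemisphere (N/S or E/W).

64.582°S

TG8: φ = -49.99533°, λ = -145.56433°
δ = d/R = 6556.2/6372.8 = 1.028779 rad
φ₂ = arcsin(sin φ₁ cos δ + cos φ₁ sin δ cos θ)
   = arcsin(-0.76599·0.51587 + 0.64285·0.85667·-0.92254) = -64.58192°
λ₂ = λ₁ + atan2(sin θ sin δ cos φ₁, cos δ − sin φ₁ sin φ₂) = -15.93799°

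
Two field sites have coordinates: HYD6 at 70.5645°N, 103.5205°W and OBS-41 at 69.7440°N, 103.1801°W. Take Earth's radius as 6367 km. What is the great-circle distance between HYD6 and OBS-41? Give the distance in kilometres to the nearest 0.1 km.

92.1 km

Δφ = -0.8205°,  Δλ = 0.3404°
a = sin²(Δφ/2) + cos φ₁ cos φ₂ sin²(Δλ/2) = 0.000052
c = 2·arcsin(√a) = 0.014462 rad = 0.8286°
d = R·c = 6367 × 0.014462 = 92.1 km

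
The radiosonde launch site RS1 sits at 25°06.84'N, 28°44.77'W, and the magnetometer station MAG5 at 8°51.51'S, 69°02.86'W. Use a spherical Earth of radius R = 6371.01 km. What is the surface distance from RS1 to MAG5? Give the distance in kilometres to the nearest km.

RS1: φ = +25.11400°, λ = -28.74617°
MAG5: φ = -8.85850°, λ = -69.04767°
Δφ = -33.9725°,  Δλ = -40.3015°
a = sin²(Δφ/2) + cos φ₁ cos φ₂ sin²(Δλ/2) = 0.191521
c = 2·arcsin(√a) = 0.905924 rad = 51.9056°
d = R·c = 6371.01 × 0.905924 = 5771.7 km

5772 km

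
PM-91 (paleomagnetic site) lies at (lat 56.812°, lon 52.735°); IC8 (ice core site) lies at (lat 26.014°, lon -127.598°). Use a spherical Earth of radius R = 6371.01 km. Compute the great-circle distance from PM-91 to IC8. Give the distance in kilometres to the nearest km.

10805 km

Δφ = -30.7980°,  Δλ = 179.6670°
a = sin²(Δφ/2) + cos φ₁ cos φ₂ sin²(Δλ/2) = 0.562437
c = 2·arcsin(√a) = 1.695998 rad = 97.1735°
d = R·c = 6371.01 × 1.695998 = 10805.2 km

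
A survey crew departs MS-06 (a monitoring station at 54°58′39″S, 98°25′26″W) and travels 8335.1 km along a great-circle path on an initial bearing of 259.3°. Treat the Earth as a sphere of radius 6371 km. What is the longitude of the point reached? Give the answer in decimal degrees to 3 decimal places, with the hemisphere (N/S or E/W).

171.702°E

MS-06: φ = -54.97750°, λ = -98.42389°
δ = d/R = 8335.1/6371 = 1.308288 rad
φ₂ = arcsin(sin φ₁ cos δ + cos φ₁ sin δ cos θ)
   = arcsin(-0.81893·0.25950 + 0.57390·0.96574·-0.18567) = -18.38607°
λ₂ = λ₁ + atan2(sin θ sin δ cos φ₁, cos δ − sin φ₁ sin φ₂) = 171.70233°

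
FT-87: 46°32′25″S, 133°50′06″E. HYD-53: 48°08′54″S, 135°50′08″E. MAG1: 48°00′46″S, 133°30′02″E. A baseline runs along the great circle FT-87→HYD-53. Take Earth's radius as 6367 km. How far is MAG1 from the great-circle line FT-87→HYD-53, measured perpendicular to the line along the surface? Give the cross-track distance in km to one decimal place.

123.1 km

FT-87: φ = -46.54028°, λ = +133.83500°
HYD-53: φ = -48.14833°, λ = +135.83556°
MAG1: φ = -48.01278°, λ = +133.50056°
δ₁₃ = central angle FT-87→MAG1 = 0.026003 rad  (haversine)
θ₁₃ = bearing FT-87→MAG1 = 188.638°,  θ₁₂ = bearing FT-87→HYD-53 = 140.602°
dₓₜ = R·arcsin(sin δ₁₃ · sin(θ₁₃ − θ₁₂)) = 6367·arcsin(0.02600·sin(48.036°)) = 123.100 km
|dₓₜ| = 123.100 km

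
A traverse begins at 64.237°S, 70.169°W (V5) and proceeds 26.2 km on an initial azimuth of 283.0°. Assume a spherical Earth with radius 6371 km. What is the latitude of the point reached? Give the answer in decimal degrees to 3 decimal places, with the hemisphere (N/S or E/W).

64.183°S

δ = d/R = 26.2/6371 = 0.004112 rad
φ₂ = arcsin(sin φ₁ cos δ + cos φ₁ sin δ cos θ)
   = arcsin(-0.90060·0.99999 + 0.43465·0.00411·0.22495) = -64.18305°
λ₂ = λ₁ + atan2(sin θ sin δ cos φ₁, cos δ − sin φ₁ sin φ₂) = -70.69618°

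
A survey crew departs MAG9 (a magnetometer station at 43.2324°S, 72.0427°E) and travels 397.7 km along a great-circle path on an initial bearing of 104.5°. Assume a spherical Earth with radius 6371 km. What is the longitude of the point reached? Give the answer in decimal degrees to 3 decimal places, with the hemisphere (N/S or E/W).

76.861°E

δ = d/R = 397.7/6371 = 0.062423 rad
φ₂ = arcsin(sin φ₁ cos δ + cos φ₁ sin δ cos θ)
   = arcsin(-0.68496·0.99805 + 0.72858·0.06238·-0.25038) = -44.02763°
λ₂ = λ₁ + atan2(sin θ sin δ cos φ₁, cos δ − sin φ₁ sin φ₂) = 76.86118°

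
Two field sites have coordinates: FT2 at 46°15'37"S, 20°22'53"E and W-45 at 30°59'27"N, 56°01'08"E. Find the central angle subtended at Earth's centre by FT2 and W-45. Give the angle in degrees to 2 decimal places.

83.70°

FT2: φ = -46.26028°, λ = +20.38139°
W-45: φ = +30.99083°, λ = +56.01889°
Δφ = 77.2511°,  Δλ = 35.6375°
a = sin²(Δφ/2) + cos φ₁ cos φ₂ sin²(Δλ/2) = 0.445160
c = 2·arcsin(√a) = 1.460896 rad = 83.7032°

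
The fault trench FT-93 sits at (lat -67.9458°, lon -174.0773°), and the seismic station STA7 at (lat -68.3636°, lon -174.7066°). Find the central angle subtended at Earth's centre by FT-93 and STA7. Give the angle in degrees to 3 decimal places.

Δφ = -0.4178°,  Δλ = -0.6293°
a = sin²(Δφ/2) + cos φ₁ cos φ₂ sin²(Δλ/2) = 0.000017
c = 2·arcsin(√a) = 0.008359 rad = 0.4789°

0.479°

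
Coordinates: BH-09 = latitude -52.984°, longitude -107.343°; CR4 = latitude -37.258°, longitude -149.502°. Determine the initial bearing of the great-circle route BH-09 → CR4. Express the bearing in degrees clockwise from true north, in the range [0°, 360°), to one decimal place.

281.3°

Δλ = -42.1590°
y = sin Δλ · cos φ₂ = -0.534212
x = cos φ₁ sin φ₂ − sin φ₁ cos φ₂ cos Δλ = 0.106620
θ = atan2(y, x) = -78.7130° → 281.2870° (mod 360°)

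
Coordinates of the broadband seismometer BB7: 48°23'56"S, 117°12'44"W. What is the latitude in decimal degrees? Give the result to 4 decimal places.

48° + 23′/60 + 56″/3600 = 48 + 0.38333 + 0.01556 = 48.3989°

48.3989°S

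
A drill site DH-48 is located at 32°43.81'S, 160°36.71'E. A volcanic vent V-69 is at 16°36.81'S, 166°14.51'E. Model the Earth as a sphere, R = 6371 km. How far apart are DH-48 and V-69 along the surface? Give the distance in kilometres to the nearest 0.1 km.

1879.3 km

DH-48: φ = -32.73017°, λ = +160.61183°
V-69: φ = -16.61350°, λ = +166.24183°
Δφ = 16.1167°,  Δλ = 5.6300°
a = sin²(Δφ/2) + cos φ₁ cos φ₂ sin²(Δλ/2) = 0.021595
c = 2·arcsin(√a) = 0.294973 rad = 16.9007°
d = R·c = 6371 × 0.294973 = 1879.3 km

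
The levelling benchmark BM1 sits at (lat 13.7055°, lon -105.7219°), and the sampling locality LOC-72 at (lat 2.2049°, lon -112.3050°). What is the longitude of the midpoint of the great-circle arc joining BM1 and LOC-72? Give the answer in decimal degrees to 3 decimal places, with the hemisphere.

Bx = cos φ₂ cos Δλ = 0.992671,  By = cos φ₂ sin Δλ = -0.114559
φₘ = atan2(sin φ₁ + sin φ₂, √((cos φ₁ + Bx)² + By²)) = 7.96817°
λₘ = λ₁ + atan2(By, cos φ₁ + Bx) = -109.05982°

109.060°W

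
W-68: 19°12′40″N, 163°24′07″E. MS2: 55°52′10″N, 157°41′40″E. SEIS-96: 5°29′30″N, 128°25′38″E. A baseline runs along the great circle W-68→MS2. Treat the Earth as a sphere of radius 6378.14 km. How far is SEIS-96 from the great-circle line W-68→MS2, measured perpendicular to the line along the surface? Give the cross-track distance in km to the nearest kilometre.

W-68: φ = +19.21111°, λ = +163.40194°
MS2: φ = +55.86944°, λ = +157.69444°
SEIS-96: φ = +5.49167°, λ = +128.42722°
δ₁₃ = central angle W-68→SEIS-96 = 0.640640 rad  (haversine)
θ₁₃ = bearing W-68→SEIS-96 = 252.673°,  θ₁₂ = bearing W-68→MS2 = 354.669°
dₓₜ = R·arcsin(sin δ₁₃ · sin(θ₁₃ − θ₁₂)) = 6378.14·arcsin(0.59771·sin(-101.996°)) = -3982.866 km
|dₓₜ| = 3982.866 km

3983 km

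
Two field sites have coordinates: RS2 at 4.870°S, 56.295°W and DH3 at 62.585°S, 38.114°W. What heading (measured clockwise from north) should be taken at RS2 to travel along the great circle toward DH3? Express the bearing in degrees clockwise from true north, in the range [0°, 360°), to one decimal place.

Δλ = 18.1810°
y = sin Δλ · cos φ₂ = 0.143664
x = cos φ₁ sin φ₂ − sin φ₁ cos φ₂ cos Δλ = -0.847353
θ = atan2(y, x) = 170.3773° → 170.3773° (mod 360°)

170.4°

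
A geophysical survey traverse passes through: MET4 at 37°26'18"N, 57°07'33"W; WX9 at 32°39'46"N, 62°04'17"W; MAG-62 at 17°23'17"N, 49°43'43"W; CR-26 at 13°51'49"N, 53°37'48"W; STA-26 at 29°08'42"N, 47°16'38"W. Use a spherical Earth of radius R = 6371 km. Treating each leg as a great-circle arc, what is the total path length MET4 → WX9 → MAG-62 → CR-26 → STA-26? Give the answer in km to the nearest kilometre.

MET4: φ = +37.43833°, λ = -57.12583°
WX9: φ = +32.66278°, λ = -62.07139°
MAG-62: φ = +17.38806°, λ = -49.72861°
CR-26: φ = +13.86361°, λ = -53.63000°
STA-26: φ = +29.14500°, λ = -47.27722°
MET4→WX9: c = 0.109234 rad, d = 695.93 km
WX9→MAG-62: c = 0.329809 rad, d = 2101.21 km
MAG-62→CR-26: c = 0.089901 rad, d = 572.76 km
CR-26→STA-26: c = 0.285801 rad, d = 1820.84 km
Total = 695.93 + 2101.21 + 572.76 + 1820.84 = 5190.74 km

5191 km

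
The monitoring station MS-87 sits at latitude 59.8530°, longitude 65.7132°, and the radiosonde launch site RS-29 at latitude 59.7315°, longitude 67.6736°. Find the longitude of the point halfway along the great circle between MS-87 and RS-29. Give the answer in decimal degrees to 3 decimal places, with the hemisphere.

Bx = cos φ₂ cos Δλ = 0.503758,  By = cos φ₂ sin Δλ = 0.017243
φₘ = atan2(sin φ₁ + sin φ₂, √((cos φ₁ + Bx)² + By²)) = 59.79590°
λₘ = λ₁ + atan2(By, cos φ₁ + Bx) = 66.69519°

66.695°E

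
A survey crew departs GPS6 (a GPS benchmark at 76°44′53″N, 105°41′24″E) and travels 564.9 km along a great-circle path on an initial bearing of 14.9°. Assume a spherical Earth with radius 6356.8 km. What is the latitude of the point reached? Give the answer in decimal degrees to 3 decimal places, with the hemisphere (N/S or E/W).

GPS6: φ = +76.74806°, λ = +105.69000°
δ = d/R = 564.9/6356.8 = 0.088865 rad
φ₂ = arcsin(sin φ₁ cos δ + cos φ₁ sin δ cos θ)
   = arcsin(0.97337·0.99605 + 0.22923·0.08875·0.96638) = 81.56804°
λ₂ = λ₁ + atan2(sin θ sin δ cos φ₁, cos δ − sin φ₁ sin φ₂) = 114.64310°

81.568°N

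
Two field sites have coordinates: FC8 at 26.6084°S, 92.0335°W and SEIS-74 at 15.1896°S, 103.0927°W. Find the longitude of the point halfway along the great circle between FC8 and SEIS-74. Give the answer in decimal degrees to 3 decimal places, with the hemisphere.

97.775°W

Bx = cos φ₂ cos Δλ = 0.947142,  By = cos φ₂ sin Δλ = -0.185122
φₘ = atan2(sin φ₁ + sin φ₂, √((cos φ₁ + Bx)² + By²)) = -20.98808°
λₘ = λ₁ + atan2(By, cos φ₁ + Bx) = -97.77486°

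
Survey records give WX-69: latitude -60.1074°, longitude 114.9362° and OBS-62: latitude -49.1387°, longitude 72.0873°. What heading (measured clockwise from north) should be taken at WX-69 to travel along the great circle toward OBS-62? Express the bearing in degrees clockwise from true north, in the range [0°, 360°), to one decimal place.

275.0°

Δλ = -42.8489°
y = sin Δλ · cos φ₂ = -0.444920
x = cos φ₁ sin φ₂ − sin φ₁ cos φ₂ cos Δλ = 0.038917
θ = atan2(y, x) = -85.0010° → 274.9990° (mod 360°)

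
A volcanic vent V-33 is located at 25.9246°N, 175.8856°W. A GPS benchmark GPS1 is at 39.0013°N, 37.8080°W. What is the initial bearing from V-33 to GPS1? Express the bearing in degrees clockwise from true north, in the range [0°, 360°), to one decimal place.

32.4°

Δλ = 138.0776°
y = sin Δλ · cos φ₂ = 0.519220
x = cos φ₁ sin φ₂ − sin φ₁ cos φ₂ cos Δλ = 0.818801
θ = atan2(y, x) = 32.3797° → 32.3797° (mod 360°)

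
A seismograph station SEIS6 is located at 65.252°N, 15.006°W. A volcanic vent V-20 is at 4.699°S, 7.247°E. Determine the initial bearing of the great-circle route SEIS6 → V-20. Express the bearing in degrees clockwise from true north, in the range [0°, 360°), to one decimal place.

156.6°

Δλ = 22.2530°
y = sin Δλ · cos φ₂ = 0.377424
x = cos φ₁ sin φ₂ − sin φ₁ cos φ₂ cos Δλ = -0.871988
θ = atan2(y, x) = 156.5955° → 156.5955° (mod 360°)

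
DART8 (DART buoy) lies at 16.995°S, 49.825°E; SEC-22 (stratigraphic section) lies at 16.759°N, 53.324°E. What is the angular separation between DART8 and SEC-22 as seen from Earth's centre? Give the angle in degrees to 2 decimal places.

Δφ = 33.7540°,  Δλ = 3.4990°
a = sin²(Δφ/2) + cos φ₁ cos φ₂ sin²(Δλ/2) = 0.085138
c = 2·arcsin(√a) = 0.592184 rad = 33.9296°

33.93°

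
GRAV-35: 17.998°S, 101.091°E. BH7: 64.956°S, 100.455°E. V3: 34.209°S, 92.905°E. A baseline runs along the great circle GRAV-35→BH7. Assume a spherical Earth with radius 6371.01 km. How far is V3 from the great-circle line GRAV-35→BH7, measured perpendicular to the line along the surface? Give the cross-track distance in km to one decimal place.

δ₁₃ = central angle GRAV-35→V3 = 0.310352 rad  (haversine)
θ₁₃ = bearing GRAV-35→V3 = 202.680°,  θ₁₂ = bearing GRAV-35→BH7 = 180.368°
dₓₜ = R·arcsin(sin δ₁₃ · sin(θ₁₃ − θ₁₂)) = 6371.01·arcsin(0.30539·sin(22.311°)) = 740.314 km
|dₓₜ| = 740.314 km

740.3 km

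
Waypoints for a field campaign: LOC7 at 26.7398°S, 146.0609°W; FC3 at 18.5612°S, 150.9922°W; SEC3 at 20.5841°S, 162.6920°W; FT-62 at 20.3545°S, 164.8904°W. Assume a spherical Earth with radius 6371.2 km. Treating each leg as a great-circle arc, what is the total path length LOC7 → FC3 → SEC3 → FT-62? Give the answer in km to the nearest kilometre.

LOC7→FC3: c = 0.163303 rad, d = 1040.43 km
FC3→SEC3: c = 0.195563 rad, d = 1245.97 km
SEC3→FT-62: c = 0.036169 rad, d = 230.44 km
Total = 1040.43 + 1245.97 + 230.44 = 2516.84 km

2517 km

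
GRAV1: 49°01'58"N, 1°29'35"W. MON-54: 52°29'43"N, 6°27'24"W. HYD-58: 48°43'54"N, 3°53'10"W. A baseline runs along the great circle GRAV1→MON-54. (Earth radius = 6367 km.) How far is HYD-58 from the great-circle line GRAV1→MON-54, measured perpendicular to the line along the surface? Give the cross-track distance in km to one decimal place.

153.6 km

GRAV1: φ = +49.03278°, λ = -1.49306°
MON-54: φ = +52.49528°, λ = -6.45667°
HYD-58: φ = +48.73167°, λ = -3.88611°
δ₁₃ = central angle GRAV1→HYD-58 = 0.027963 rad  (haversine)
θ₁₃ = bearing GRAV1→HYD-58 = 260.071°,  θ₁₂ = bearing GRAV1→MON-54 = 319.702°
dₓₜ = R·arcsin(sin δ₁₃ · sin(θ₁₃ − θ₁₂)) = 6367·arcsin(0.02796·sin(-59.631°)) = -153.607 km
|dₓₜ| = 153.607 km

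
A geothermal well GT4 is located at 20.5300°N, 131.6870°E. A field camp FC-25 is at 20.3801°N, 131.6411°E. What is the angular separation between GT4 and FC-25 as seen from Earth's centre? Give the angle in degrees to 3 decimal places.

0.156°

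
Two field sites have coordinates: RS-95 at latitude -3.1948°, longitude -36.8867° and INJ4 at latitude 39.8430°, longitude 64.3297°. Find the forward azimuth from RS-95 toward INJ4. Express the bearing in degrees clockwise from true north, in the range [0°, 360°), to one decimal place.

Δλ = 101.2164°
y = sin Δλ · cos φ₂ = 0.753138
x = cos φ₁ sin φ₂ − sin φ₁ cos φ₂ cos Δλ = 0.631367
θ = atan2(y, x) = 50.0264° → 50.0264° (mod 360°)

50.0°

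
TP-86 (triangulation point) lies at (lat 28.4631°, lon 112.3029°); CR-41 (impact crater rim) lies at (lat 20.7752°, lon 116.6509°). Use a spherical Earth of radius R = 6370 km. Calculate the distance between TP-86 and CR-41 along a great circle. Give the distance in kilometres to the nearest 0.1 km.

960.8 km

Δφ = -7.6879°,  Δλ = 4.3480°
a = sin²(Δφ/2) + cos φ₁ cos φ₂ sin²(Δλ/2) = 0.005677
c = 2·arcsin(√a) = 0.150836 rad = 8.6423°
d = R·c = 6370 × 0.150836 = 960.8 km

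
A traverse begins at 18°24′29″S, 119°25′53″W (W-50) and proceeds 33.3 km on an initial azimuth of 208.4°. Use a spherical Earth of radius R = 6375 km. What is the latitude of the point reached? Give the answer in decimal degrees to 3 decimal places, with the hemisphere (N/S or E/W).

18.671°S

W-50: φ = -18.40806°, λ = -119.43139°
δ = d/R = 33.3/6375 = 0.005224 rad
φ₂ = arcsin(sin φ₁ cos δ + cos φ₁ sin δ cos θ)
   = arcsin(-0.31578·0.99999 + 0.94883·0.00522·-0.87965) = -18.67126°
λ₂ = λ₁ + atan2(sin θ sin δ cos φ₁, cos δ − sin φ₁ sin φ₂) = -119.58164°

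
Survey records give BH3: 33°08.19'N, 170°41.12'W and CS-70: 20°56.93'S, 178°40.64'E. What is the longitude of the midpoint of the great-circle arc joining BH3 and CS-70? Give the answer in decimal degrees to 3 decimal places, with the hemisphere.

176.295°W

BH3: φ = +33.13650°, λ = -170.68533°
CS-70: φ = -20.94883°, λ = +178.67733°
Bx = cos φ₂ cos Δλ = 0.917851,  By = cos φ₂ sin Δλ = -0.172390
φₘ = atan2(sin φ₁ + sin φ₂, √((cos φ₁ + Bx)² + By²)) = 6.11991°
λₘ = λ₁ + atan2(By, cos φ₁ + Bx) = -176.29469°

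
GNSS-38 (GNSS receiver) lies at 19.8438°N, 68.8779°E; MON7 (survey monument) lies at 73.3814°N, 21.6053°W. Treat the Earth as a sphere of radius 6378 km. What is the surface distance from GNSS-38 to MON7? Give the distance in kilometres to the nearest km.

Δφ = 53.5376°,  Δλ = -90.4832°
a = sin²(Δφ/2) + cos φ₁ cos φ₂ sin²(Δλ/2) = 0.338495
c = 2·arcsin(√a) = 1.241889 rad = 71.1550°
d = R·c = 6378 × 1.241889 = 7920.8 km

7921 km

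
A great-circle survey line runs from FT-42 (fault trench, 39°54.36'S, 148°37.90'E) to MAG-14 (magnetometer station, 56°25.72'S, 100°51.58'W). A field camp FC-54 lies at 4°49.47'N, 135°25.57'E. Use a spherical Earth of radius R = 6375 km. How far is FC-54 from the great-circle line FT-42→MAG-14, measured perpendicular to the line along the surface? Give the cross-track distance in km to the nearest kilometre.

1266 km

FT-42: φ = -39.90600°, λ = +148.63167°
MAG-14: φ = -56.42867°, λ = -100.85967°
FC-54: φ = +4.82450°, λ = +135.42617°
δ₁₃ = central angle FT-42→FC-54 = 0.809014 rad  (haversine)
θ₁₃ = bearing FT-42→FC-54 = 341.664°,  θ₁₂ = bearing FT-42→MAG-14 = 145.846°
dₓₜ = R·arcsin(sin δ₁₃ · sin(θ₁₃ − θ₁₂)) = 6375·arcsin(0.72361·sin(195.818°)) = -1265.726 km
|dₓₜ| = 1265.726 km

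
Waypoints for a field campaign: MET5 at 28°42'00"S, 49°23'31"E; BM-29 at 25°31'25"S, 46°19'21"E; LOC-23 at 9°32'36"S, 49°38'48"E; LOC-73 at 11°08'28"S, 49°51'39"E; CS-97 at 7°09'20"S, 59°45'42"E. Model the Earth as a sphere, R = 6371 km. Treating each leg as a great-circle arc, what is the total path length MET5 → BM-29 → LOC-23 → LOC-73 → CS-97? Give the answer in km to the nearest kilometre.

3630 km

MET5: φ = -28.70000°, λ = +49.39194°
BM-29: φ = -25.52361°, λ = +46.32250°
LOC-23: φ = -9.54333°, λ = +49.64667°
LOC-73: φ = -11.14111°, λ = +49.86083°
CS-97: φ = -7.15556°, λ = +59.76167°
MET5→BM-29: c = 0.073117 rad, d = 465.83 km
BM-29→LOC-23: c = 0.284297 rad, d = 1811.25 km
LOC-23→LOC-73: c = 0.028128 rad, d = 179.20 km
LOC-73→CS-97: c = 0.184201 rad, d = 1173.54 km
Total = 465.83 + 1811.25 + 179.20 + 1173.54 = 3629.83 km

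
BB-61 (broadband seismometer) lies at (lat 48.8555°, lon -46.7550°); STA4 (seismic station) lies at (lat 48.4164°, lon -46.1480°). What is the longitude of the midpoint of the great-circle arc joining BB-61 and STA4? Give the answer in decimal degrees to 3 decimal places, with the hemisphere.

46.450°W

Bx = cos φ₂ cos Δλ = 0.663675,  By = cos φ₂ sin Δλ = 0.007031
φₘ = atan2(sin φ₁ + sin φ₂, √((cos φ₁ + Bx)² + By²)) = 48.63635°
λₘ = λ₁ + atan2(By, cos φ₁ + Bx) = -46.45018°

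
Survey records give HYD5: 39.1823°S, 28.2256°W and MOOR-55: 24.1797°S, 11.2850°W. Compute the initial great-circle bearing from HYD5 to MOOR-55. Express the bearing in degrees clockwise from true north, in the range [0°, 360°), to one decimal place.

Δλ = 16.9406°
y = sin Δλ · cos φ₂ = 0.265816
x = cos φ₁ sin φ₂ − sin φ₁ cos φ₂ cos Δλ = 0.233853
θ = atan2(y, x) = 48.6601° → 48.6601° (mod 360°)

48.7°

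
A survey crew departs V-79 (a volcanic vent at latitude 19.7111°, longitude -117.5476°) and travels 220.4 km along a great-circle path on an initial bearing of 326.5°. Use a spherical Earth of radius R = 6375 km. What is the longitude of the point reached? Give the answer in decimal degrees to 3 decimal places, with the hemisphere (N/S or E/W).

118.721°W

δ = d/R = 220.4/6375 = 0.034573 rad
φ₂ = arcsin(sin φ₁ cos δ + cos φ₁ sin δ cos θ)
   = arcsin(0.33728·0.99940 + 0.94141·0.03457·0.83389) = 21.35903°
λ₂ = λ₁ + atan2(sin θ sin δ cos φ₁, cos δ − sin φ₁ sin φ₂) = -118.72139°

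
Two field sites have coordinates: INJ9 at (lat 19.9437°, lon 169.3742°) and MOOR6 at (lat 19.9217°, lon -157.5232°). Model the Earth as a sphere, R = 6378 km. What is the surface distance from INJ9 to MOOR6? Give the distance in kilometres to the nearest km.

3458 km

Δφ = -0.0220°,  Δλ = 33.1026°
a = sin²(Δφ/2) + cos φ₁ cos φ₂ sin²(Δλ/2) = 0.071721
c = 2·arcsin(√a) = 0.542235 rad = 31.0677°
d = R·c = 6378 × 0.542235 = 3458.4 km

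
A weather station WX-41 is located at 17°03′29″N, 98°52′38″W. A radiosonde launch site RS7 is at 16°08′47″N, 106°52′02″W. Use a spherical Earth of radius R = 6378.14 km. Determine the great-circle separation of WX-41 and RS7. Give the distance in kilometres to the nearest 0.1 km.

858.3 km

WX-41: φ = +17.05806°, λ = -98.87722°
RS7: φ = +16.14639°, λ = -106.86722°
Δφ = -0.9117°,  Δλ = -7.9900°
a = sin²(Δφ/2) + cos φ₁ cos φ₂ sin²(Δλ/2) = 0.004521
c = 2·arcsin(√a) = 0.134572 rad = 7.7104°
d = R·c = 6378.14 × 0.134572 = 858.3 km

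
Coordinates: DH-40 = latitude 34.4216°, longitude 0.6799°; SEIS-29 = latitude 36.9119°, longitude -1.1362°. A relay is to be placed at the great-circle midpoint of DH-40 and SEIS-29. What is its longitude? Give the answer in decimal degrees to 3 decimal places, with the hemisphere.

Bx = cos φ₂ cos Δλ = 0.799158,  By = cos φ₂ sin Δλ = -0.025339
φₘ = atan2(sin φ₁ + sin φ₂, √((cos φ₁ + Bx)² + By²)) = 35.67016°
λₘ = λ₁ + atan2(By, cos φ₁ + Bx) = -0.21398°

0.214°W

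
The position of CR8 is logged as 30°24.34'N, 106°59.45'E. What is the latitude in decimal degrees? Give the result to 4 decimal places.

30° + 24.34′/60 = 30 + 0.40567 = 30.4057°

30.4057°N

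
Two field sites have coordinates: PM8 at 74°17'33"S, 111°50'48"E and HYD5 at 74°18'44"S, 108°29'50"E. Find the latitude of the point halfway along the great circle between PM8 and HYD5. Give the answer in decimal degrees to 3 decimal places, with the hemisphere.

74.309°S

PM8: φ = -74.29250°, λ = +111.84667°
HYD5: φ = -74.31222°, λ = +108.49722°
Bx = cos φ₂ cos Δλ = 0.269933,  By = cos φ₂ sin Δλ = -0.015798
φₘ = atan2(sin φ₁ + sin φ₂, √((cos φ₁ + Bx)² + By²)) = -74.30874°
λₘ = λ₁ + atan2(By, cos φ₁ + Bx) = 110.17297°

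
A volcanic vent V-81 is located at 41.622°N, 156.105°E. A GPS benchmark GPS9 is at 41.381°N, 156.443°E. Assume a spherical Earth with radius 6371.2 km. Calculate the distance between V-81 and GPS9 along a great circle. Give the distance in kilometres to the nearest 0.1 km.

Δφ = -0.2410°,  Δλ = 0.3380°
a = sin²(Δφ/2) + cos φ₁ cos φ₂ sin²(Δλ/2) = 0.000009
c = 2·arcsin(√a) = 0.006100 rad = 0.3495°
d = R·c = 6371.2 × 0.006100 = 38.9 km

38.9 km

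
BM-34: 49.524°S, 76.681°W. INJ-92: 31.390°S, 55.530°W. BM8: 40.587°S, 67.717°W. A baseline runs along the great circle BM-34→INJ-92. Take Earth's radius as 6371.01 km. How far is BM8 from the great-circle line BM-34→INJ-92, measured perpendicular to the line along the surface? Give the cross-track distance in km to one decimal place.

δ₁₃ = central angle BM-34→BM8 = 0.190873 rad  (haversine)
θ₁₃ = bearing BM-34→BM8 = 38.588°,  θ₁₂ = bearing BM-34→INJ-92 = 49.027°
dₓₜ = R·arcsin(sin δ₁₃ · sin(θ₁₃ − θ₁₂)) = 6371.01·arcsin(0.18972·sin(-10.440°)) = -219.062 km
|dₓₜ| = 219.062 km

219.1 km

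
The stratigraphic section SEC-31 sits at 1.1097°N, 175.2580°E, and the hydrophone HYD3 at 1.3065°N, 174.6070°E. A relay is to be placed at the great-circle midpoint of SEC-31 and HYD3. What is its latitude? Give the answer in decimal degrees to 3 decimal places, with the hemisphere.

1.208°N

Bx = cos φ₂ cos Δλ = 0.999675,  By = cos φ₂ sin Δλ = -0.011359
φₘ = atan2(sin φ₁ + sin φ₂, √((cos φ₁ + Bx)² + By²)) = 1.20812°
λₘ = λ₁ + atan2(By, cos φ₁ + Bx) = 174.93251°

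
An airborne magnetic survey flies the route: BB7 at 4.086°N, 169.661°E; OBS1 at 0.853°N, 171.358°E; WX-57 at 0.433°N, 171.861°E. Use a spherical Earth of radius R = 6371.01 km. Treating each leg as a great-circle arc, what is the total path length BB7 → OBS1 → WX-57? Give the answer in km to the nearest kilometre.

BB7→OBS1: c = 0.063713 rad, d = 405.92 km
OBS1→WX-57: c = 0.011437 rad, d = 72.86 km
Total = 405.92 + 72.86 = 478.78 km

479 km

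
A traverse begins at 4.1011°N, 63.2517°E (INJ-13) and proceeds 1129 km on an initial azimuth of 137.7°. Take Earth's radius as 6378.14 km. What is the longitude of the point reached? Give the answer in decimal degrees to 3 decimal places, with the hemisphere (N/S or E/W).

δ = d/R = 1129/6378.14 = 0.177011 rad
φ₂ = arcsin(sin φ₁ cos δ + cos φ₁ sin δ cos θ)
   = arcsin(0.07152·0.98437 + 0.99744·0.17609·-0.73963) = -3.41154°
λ₂ = λ₁ + atan2(sin θ sin δ cos φ₁, cos δ − sin φ₁ sin φ₂) = 70.06992°

70.070°E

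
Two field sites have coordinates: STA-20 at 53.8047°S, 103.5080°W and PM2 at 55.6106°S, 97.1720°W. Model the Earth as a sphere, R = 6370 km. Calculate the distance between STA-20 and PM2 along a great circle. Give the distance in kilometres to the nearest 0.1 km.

453.6 km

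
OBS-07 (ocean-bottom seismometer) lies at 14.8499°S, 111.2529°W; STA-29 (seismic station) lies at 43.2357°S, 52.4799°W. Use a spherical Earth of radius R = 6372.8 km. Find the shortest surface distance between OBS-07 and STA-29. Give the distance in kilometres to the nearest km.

Δφ = -28.3858°,  Δλ = 58.7730°
a = sin²(Δφ/2) + cos φ₁ cos φ₂ sin²(Δλ/2) = 0.229680
c = 2·arcsin(√a) = 0.999598 rad = 57.2727°
d = R·c = 6372.8 × 0.999598 = 6370.2 km

6370 km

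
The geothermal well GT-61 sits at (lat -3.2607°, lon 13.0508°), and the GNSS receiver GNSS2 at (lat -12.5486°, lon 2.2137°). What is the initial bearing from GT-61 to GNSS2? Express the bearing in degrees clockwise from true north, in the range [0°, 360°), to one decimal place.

228.5°

Δλ = -10.8371°
y = sin Δλ · cos φ₂ = -0.183526
x = cos φ₁ sin φ₂ − sin φ₁ cos φ₂ cos Δλ = -0.162386
θ = atan2(y, x) = -131.5027° → 228.4973° (mod 360°)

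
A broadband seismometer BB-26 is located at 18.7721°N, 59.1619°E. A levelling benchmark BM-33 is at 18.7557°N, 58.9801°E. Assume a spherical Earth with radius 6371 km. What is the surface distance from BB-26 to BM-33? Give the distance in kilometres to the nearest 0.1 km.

Δφ = -0.0164°,  Δλ = -0.1818°
a = sin²(Δφ/2) + cos φ₁ cos φ₂ sin²(Δλ/2) = 0.000002
c = 2·arcsin(√a) = 0.003018 rad = 0.1729°
d = R·c = 6371 × 0.003018 = 19.2 km

19.2 km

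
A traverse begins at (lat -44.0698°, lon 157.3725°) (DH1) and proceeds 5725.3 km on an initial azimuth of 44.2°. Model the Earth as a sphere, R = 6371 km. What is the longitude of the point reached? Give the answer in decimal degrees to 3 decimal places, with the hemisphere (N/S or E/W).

δ = d/R = 5725.3/6371 = 0.898650 rad
φ₂ = arcsin(sin φ₁ cos δ + cos φ₁ sin δ cos θ)
   = arcsin(-0.69553·0.62267 + 0.71849·0.78249·0.71691) = -1.72089°
λ₂ = λ₁ + atan2(sin θ sin δ cos φ₁, cos δ − sin φ₁ sin φ₂) = -169.55028°

169.550°W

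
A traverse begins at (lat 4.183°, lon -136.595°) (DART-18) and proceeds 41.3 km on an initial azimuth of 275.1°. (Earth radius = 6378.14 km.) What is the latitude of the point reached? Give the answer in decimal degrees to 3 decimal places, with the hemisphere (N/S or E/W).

4.216°N

δ = d/R = 41.3/6378.14 = 0.006475 rad
φ₂ = arcsin(sin φ₁ cos δ + cos φ₁ sin δ cos θ)
   = arcsin(0.07294·0.99998 + 0.99734·0.00648·0.08889) = 4.21589°
λ₂ = λ₁ + atan2(sin θ sin δ cos φ₁, cos δ − sin φ₁ sin φ₂) = -136.96554°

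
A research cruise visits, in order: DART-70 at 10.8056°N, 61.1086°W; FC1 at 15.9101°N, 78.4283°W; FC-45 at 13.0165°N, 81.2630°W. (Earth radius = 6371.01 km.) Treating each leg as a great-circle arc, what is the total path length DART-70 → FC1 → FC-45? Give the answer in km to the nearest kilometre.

DART-70→FC1: c = 0.307138 rad, d = 1956.78 km
FC1→FC-45: c = 0.069606 rad, d = 443.46 km
Total = 1956.78 + 443.46 = 2400.24 km

2400 km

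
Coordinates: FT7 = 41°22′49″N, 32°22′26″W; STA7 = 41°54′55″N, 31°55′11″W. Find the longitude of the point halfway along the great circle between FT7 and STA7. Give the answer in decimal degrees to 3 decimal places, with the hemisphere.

FT7: φ = +41.38028°, λ = -32.37389°
STA7: φ = +41.91528°, λ = -31.91972°
Bx = cos φ₂ cos Δλ = 0.744110,  By = cos φ₂ sin Δλ = 0.005898
φₘ = atan2(sin φ₁ + sin φ₂, √((cos φ₁ + Bx)² + By²)) = 41.64800°
λₘ = λ₁ + atan2(By, cos φ₁ + Bx) = -32.14775°

32.148°W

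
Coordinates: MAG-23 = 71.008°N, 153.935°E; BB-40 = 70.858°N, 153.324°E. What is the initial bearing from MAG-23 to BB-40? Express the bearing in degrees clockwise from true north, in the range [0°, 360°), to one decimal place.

Δλ = -0.6110°
y = sin Δλ · cos φ₂ = -0.003497
x = cos φ₁ sin φ₂ − sin φ₁ cos φ₂ cos Δλ = -0.002600
θ = atan2(y, x) = -126.6363° → 233.3637° (mod 360°)

233.4°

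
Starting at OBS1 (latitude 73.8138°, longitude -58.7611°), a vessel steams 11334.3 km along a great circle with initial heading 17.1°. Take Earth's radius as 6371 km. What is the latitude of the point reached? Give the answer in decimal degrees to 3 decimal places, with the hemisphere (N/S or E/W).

3.562°N

δ = d/R = 11334.3/6371 = 1.779046 rad
φ₂ = arcsin(sin φ₁ cos δ + cos φ₁ sin δ cos θ)
   = arcsin(0.96036·-0.20675 + 0.27876·0.97839·0.95579) = 3.56197°
λ₂ = λ₁ + atan2(sin θ sin δ cos φ₁, cos δ − sin φ₁ sin φ₂) = 104.48603°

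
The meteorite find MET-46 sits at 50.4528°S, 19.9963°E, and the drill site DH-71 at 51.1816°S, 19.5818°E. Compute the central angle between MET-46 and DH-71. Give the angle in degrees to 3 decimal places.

0.774°

Δφ = -0.7288°,  Δλ = -0.4145°
a = sin²(Δφ/2) + cos φ₁ cos φ₂ sin²(Δλ/2) = 0.000046
c = 2·arcsin(√a) = 0.013516 rad = 0.7744°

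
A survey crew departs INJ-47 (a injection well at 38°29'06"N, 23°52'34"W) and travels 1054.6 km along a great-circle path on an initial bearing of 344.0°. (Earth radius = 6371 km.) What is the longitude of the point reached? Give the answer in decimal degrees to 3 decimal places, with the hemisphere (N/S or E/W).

INJ-47: φ = +38.48500°, λ = -23.87611°
δ = d/R = 1054.6/6371 = 0.165531 rad
φ₂ = arcsin(sin φ₁ cos δ + cos φ₁ sin δ cos θ)
   = arcsin(0.62231·0.98633 + 0.78277·0.16478·0.96126) = 47.54341°
λ₂ = λ₁ + atan2(sin θ sin δ cos φ₁, cos δ − sin φ₁ sin φ₂) = -27.73409°

27.734°W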